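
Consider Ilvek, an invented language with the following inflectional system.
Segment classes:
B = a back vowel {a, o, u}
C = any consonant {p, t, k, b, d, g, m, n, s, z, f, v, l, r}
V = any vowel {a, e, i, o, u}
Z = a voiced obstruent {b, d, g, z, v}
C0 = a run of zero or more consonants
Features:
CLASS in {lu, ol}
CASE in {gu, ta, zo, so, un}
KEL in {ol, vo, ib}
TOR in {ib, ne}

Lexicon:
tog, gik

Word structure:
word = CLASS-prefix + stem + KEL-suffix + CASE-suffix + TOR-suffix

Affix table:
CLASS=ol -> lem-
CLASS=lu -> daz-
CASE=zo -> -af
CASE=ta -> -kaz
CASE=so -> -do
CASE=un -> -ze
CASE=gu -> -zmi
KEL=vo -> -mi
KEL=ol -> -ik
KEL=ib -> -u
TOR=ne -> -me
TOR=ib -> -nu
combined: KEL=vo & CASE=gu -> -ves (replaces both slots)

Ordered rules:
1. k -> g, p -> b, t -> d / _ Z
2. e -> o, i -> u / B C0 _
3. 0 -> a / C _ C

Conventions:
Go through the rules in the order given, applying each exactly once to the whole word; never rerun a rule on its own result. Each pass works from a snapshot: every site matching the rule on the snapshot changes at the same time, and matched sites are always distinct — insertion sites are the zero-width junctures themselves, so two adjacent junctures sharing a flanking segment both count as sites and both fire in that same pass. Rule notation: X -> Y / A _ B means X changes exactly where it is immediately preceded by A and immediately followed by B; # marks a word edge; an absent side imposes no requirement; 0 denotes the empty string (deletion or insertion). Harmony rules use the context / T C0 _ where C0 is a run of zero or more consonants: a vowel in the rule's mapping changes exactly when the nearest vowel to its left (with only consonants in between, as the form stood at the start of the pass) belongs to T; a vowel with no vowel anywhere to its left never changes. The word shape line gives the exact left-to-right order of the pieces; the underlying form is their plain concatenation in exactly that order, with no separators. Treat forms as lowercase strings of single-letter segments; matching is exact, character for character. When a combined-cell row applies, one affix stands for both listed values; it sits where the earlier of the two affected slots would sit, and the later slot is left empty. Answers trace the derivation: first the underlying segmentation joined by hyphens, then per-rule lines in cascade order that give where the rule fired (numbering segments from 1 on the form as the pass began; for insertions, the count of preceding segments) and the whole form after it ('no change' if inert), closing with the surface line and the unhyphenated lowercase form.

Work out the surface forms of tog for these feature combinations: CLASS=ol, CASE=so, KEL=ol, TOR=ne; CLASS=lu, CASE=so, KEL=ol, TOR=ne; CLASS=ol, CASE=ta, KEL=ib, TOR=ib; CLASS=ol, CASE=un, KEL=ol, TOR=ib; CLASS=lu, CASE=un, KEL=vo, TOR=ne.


cell CLASS=ol, CASE=so, KEL=ol, TOR=ne:
underlying: lem-tog-ik-do-me
1. k -> g, p -> b, t -> d / _ Z: fires at position(s) 8: lemtogigdome
2. e -> o, i -> u / B C0 _: fires at position(s) 7, 12: lemtogugdomo
3. 0 -> a / C _ C: inserts after position(s) 3, 8: lematogugadomo
surface: lematogugadomo

cell CLASS=lu, CASE=so, KEL=ol, TOR=ne:
underlying: daz-tog-ik-do-me
1. k -> g, p -> b, t -> d / _ Z: fires at position(s) 8: daztogigdome
2. e -> o, i -> u / B C0 _: fires at position(s) 7, 12: daztogugdomo
3. 0 -> a / C _ C: inserts after position(s) 3, 8: dazatogugadomo
surface: dazatogugadomo

cell CLASS=ol, CASE=ta, KEL=ib, TOR=ib:
underlying: lem-tog-u-kaz-nu
1. k -> g, p -> b, t -> d / _ Z: no change
2. e -> o, i -> u / B C0 _: no change
3. 0 -> a / C _ C: inserts after position(s) 3, 10: lematogukazanu
surface: lematogukazanu

cell CLASS=ol, CASE=un, KEL=ol, TOR=ib:
underlying: lem-tog-ik-ze-nu
1. k -> g, p -> b, t -> d / _ Z: fires at position(s) 8: lemtogigzenu
2. e -> o, i -> u / B C0 _: fires at position(s) 7: lemtogugzenu
3. 0 -> a / C _ C: inserts after position(s) 3, 8: lematogugazenu
surface: lematogugazenu

cell CLASS=lu, CASE=un, KEL=vo, TOR=ne:
underlying: daz-tog-mi-ze-me
1. k -> g, p -> b, t -> d / _ Z: no change
2. e -> o, i -> u / B C0 _: fires at position(s) 8: daztogmuzeme
3. 0 -> a / C _ C: inserts after position(s) 3, 6: dazatogamuzeme
surface: dazatogamuzeme


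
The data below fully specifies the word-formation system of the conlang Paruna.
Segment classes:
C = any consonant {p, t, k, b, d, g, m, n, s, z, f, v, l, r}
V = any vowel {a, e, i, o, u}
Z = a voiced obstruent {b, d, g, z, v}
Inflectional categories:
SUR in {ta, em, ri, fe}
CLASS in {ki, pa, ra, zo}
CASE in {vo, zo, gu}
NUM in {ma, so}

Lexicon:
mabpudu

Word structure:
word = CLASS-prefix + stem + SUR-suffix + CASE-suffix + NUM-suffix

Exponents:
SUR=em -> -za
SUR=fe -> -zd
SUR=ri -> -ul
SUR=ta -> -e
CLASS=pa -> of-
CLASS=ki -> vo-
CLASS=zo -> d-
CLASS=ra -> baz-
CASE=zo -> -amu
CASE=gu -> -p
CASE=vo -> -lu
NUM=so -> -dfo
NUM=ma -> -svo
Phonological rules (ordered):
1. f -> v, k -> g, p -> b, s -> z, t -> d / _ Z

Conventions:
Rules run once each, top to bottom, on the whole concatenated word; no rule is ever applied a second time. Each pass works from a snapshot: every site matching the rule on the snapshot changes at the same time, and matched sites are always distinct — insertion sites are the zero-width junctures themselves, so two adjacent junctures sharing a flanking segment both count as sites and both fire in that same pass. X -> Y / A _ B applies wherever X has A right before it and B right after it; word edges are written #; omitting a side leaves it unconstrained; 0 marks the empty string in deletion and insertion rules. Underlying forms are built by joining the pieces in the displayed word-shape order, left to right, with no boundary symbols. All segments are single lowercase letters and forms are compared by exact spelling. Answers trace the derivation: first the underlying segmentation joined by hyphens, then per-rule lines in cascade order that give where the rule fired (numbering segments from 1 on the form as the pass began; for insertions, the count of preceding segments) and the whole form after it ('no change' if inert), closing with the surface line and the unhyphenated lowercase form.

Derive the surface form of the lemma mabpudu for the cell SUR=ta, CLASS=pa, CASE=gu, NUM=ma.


underlying: of-mabpudu-e-p-svo
1. f -> v, k -> g, p -> b, s -> z, t -> d / _ Z: fires at position(s) 12: ofmabpuduepzvo
surface: ofmabpuduepzvo


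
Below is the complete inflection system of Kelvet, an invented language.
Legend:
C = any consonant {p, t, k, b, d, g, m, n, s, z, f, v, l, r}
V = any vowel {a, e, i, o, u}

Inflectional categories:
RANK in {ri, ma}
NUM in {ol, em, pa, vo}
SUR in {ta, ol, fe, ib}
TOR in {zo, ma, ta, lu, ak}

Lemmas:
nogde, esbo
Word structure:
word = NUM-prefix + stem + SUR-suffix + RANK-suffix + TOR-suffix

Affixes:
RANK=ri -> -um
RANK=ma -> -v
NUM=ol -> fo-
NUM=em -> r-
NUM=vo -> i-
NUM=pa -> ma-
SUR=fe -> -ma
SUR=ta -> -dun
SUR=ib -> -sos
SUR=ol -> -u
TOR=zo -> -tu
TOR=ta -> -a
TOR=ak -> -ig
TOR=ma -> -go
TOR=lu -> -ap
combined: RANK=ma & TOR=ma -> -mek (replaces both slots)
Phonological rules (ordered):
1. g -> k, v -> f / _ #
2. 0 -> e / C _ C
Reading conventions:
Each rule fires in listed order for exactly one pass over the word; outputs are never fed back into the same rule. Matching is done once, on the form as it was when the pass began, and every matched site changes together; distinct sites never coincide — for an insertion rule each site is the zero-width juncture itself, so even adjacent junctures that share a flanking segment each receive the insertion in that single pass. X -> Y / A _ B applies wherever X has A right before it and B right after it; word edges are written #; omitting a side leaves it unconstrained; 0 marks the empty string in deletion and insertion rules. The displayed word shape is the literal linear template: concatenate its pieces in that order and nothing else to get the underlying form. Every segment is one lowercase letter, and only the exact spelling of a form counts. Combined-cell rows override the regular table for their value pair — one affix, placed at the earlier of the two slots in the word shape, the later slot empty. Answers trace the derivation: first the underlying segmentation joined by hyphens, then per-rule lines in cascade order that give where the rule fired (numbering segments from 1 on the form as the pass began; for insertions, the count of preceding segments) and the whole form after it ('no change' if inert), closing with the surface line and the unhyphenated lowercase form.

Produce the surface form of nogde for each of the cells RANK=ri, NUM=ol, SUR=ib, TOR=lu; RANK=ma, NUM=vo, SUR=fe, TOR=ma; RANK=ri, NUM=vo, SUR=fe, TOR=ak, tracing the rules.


cell RANK=ri, NUM=ol, SUR=ib, TOR=lu:
underlying: fo-nogde-sos-um-ap
1. g -> k, v -> f / _ #: no change
2. 0 -> e / C _ C: inserts after position(s) 5: fonogedesosumap
surface: fonogedesosumap

cell RANK=ma, NUM=vo, SUR=fe, TOR=ma:
underlying: i-nogde-ma-mek
1. g -> k, v -> f / _ #: no change
2. 0 -> e / C _ C: inserts after position(s) 4: inogedemamek
surface: inogedemamek

cell RANK=ri, NUM=vo, SUR=fe, TOR=ak:
underlying: i-nogde-ma-um-ig
1. g -> k, v -> f / _ #: fires at position(s) 12: inogdemaumik
2. 0 -> e / C _ C: inserts after position(s) 4: inogedemaumik
surface: inogedemaumik


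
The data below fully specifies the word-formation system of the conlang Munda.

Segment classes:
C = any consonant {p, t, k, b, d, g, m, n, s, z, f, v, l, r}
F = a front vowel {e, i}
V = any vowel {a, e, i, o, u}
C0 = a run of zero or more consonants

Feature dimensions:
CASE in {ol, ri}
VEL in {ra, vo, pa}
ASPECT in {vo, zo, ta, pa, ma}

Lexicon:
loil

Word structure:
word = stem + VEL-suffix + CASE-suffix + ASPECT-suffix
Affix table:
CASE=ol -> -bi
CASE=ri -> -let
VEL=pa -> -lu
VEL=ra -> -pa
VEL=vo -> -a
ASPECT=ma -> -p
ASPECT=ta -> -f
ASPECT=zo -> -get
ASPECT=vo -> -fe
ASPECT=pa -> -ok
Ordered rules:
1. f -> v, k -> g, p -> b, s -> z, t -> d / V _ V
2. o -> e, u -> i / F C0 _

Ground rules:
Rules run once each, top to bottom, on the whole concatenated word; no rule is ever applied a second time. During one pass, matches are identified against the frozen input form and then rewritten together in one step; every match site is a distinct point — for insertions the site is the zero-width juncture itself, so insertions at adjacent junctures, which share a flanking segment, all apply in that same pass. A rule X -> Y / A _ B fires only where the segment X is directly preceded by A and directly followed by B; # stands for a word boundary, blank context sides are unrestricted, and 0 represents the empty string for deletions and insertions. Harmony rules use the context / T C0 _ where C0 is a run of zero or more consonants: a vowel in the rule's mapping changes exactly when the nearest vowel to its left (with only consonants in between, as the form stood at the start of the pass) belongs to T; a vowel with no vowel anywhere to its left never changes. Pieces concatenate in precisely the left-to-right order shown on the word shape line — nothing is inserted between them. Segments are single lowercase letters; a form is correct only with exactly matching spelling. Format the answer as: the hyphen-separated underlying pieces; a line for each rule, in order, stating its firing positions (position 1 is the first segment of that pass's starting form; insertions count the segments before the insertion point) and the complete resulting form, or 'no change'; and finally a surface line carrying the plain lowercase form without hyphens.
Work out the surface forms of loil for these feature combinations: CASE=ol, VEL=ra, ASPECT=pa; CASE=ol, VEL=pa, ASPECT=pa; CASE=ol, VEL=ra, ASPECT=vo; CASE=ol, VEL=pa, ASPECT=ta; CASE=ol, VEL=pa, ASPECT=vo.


cell CASE=ol, VEL=ra, ASPECT=pa:
underlying: loil-pa-bi-ok
1. f -> v, k -> g, p -> b, s -> z, t -> d / V _ V: no change
2. o -> e, u -> i / F C0 _: fires at position(s) 9: loilpabiek
surface: loilpabiek

cell CASE=ol, VEL=pa, ASPECT=pa:
underlying: loil-lu-bi-ok
1. f -> v, k -> g, p -> b, s -> z, t -> d / V _ V: no change
2. o -> e, u -> i / F C0 _: fires at position(s) 6, 9: loillibiek
surface: loillibiek

cell CASE=ol, VEL=ra, ASPECT=vo:
underlying: loil-pa-bi-fe
1. f -> v, k -> g, p -> b, s -> z, t -> d / V _ V: fires at position(s) 9: loilpabive
2. o -> e, u -> i / F C0 _: no change
surface: loilpabive

cell CASE=ol, VEL=pa, ASPECT=ta:
underlying: loil-lu-bi-f
1. f -> v, k -> g, p -> b, s -> z, t -> d / V _ V: no change
2. o -> e, u -> i / F C0 _: fires at position(s) 6: loillibif
surface: loillibif

cell CASE=ol, VEL=pa, ASPECT=vo:
underlying: loil-lu-bi-fe
1. f -> v, k -> g, p -> b, s -> z, t -> d / V _ V: fires at position(s) 9: loillubive
2. o -> e, u -> i / F C0 _: fires at position(s) 6: loillibive
surface: loillibive


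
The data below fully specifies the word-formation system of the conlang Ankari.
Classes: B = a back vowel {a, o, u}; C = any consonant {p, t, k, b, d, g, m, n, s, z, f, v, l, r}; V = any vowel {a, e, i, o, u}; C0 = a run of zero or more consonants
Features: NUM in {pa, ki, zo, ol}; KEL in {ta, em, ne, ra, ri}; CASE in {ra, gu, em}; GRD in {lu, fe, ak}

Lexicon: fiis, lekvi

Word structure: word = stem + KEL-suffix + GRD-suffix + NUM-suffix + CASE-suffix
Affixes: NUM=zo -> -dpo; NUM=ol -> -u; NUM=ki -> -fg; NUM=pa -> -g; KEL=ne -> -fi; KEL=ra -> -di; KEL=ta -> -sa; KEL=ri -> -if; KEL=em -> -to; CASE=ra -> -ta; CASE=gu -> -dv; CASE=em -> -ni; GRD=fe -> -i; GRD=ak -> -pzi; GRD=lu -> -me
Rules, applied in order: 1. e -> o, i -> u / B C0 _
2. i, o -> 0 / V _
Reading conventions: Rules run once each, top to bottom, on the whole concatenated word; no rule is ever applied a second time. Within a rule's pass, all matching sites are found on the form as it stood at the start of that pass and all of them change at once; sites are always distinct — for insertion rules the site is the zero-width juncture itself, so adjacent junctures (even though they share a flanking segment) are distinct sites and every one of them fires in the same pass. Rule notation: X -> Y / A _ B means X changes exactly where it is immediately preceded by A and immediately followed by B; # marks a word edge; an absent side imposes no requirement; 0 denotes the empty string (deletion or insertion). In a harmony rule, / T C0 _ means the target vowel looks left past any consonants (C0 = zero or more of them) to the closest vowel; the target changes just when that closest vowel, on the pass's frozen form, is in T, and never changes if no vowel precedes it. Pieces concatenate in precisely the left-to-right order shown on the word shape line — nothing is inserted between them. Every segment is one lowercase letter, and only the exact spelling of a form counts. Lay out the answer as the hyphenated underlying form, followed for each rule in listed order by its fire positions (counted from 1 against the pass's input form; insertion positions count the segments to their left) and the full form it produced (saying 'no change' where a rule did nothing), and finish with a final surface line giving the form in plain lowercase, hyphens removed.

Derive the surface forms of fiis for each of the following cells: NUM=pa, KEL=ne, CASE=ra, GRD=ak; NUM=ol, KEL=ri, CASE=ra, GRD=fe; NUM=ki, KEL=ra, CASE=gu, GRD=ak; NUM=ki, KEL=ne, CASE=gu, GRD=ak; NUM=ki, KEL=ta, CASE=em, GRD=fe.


cell NUM=pa, KEL=ne, CASE=ra, GRD=ak:
underlying: fiis-fi-pzi-g-ta
1. e -> o, i -> u / B C0 _: no change
2. i, o -> 0 / V _: fires at position(s) 3: fisfipzigta
surface: fisfipzigta

cell NUM=ol, KEL=ri, CASE=ra, GRD=fe:
underlying: fiis-if-i-u-ta
1. e -> o, i -> u / B C0 _: no change
2. i, o -> 0 / V _: fires at position(s) 3: fisifiuta
surface: fisifiuta

cell NUM=ki, KEL=ra, CASE=gu, GRD=ak:
underlying: fiis-di-pzi-fg-dv
1. e -> o, i -> u / B C0 _: no change
2. i, o -> 0 / V _: fires at position(s) 3: fisdipzifgdv
surface: fisdipzifgdv

cell NUM=ki, KEL=ne, CASE=gu, GRD=ak:
underlying: fiis-fi-pzi-fg-dv
1. e -> o, i -> u / B C0 _: no change
2. i, o -> 0 / V _: fires at position(s) 3: fisfipzifgdv
surface: fisfipzifgdv

cell NUM=ki, KEL=ta, CASE=em, GRD=fe:
underlying: fiis-sa-i-fg-ni
1. e -> o, i -> u / B C0 _: fires at position(s) 7: fiissaufgni
2. i, o -> 0 / V _: fires at position(s) 3: fissaufgni
surface: fissaufgni


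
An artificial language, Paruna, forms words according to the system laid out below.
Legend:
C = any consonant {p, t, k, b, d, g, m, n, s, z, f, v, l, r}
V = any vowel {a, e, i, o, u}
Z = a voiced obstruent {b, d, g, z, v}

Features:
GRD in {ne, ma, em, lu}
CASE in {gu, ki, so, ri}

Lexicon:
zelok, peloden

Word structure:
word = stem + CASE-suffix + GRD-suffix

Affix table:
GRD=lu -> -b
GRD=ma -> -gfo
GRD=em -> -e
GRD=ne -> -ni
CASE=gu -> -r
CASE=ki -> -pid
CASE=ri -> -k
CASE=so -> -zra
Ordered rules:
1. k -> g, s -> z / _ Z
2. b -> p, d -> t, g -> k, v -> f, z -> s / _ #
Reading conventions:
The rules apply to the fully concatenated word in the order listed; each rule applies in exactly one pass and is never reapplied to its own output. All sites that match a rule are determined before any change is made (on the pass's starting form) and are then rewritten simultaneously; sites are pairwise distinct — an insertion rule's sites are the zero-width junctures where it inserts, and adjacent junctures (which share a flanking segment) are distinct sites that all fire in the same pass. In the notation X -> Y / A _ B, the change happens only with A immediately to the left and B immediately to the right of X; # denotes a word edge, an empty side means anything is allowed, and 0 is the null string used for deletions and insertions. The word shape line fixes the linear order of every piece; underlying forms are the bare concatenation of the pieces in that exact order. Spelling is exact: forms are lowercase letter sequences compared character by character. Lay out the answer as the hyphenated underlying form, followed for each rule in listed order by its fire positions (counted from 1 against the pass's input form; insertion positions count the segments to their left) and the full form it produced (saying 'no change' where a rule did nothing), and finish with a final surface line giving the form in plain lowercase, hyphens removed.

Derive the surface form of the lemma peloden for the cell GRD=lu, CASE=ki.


underlying: peloden-pid-b
1. k -> g, s -> z / _ Z: no change
2. b -> p, d -> t, g -> k, v -> f, z -> s / _ #: fires at position(s) 11: pelodenpidp
surface: pelodenpidp


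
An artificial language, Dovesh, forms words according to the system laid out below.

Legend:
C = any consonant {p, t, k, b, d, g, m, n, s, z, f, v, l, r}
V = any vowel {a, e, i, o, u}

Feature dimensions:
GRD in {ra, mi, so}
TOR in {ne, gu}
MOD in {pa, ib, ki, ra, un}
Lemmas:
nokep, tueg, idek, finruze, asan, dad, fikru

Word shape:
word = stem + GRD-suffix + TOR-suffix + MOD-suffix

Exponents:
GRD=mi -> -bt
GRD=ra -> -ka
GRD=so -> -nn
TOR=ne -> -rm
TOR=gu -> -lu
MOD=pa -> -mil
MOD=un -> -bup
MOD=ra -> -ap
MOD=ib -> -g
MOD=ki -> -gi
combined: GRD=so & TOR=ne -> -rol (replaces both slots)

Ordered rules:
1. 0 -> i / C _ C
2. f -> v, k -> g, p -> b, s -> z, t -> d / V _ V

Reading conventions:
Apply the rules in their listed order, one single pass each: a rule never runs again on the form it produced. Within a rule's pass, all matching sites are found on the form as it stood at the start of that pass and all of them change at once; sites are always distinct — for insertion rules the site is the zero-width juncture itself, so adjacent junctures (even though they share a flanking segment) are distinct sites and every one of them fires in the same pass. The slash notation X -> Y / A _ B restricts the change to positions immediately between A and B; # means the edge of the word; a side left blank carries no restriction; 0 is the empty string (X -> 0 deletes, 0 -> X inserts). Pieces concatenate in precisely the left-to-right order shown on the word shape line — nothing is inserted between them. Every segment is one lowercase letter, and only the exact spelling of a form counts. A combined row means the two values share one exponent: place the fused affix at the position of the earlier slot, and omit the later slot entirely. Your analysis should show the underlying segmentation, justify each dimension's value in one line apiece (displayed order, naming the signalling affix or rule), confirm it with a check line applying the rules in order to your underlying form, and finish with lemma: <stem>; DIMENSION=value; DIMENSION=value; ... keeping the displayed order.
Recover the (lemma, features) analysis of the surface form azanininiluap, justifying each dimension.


underlying: asan-nn-lu-ap
GRD=so - signalled by the affix -nn
TOR=gu - signalled by the affix -lu
MOD=ra - signalled by the affix -ap
check: asannnluap -> asanininiluap -> azanininiluap
lemma: asan; GRD=so; TOR=gu; MOD=ra


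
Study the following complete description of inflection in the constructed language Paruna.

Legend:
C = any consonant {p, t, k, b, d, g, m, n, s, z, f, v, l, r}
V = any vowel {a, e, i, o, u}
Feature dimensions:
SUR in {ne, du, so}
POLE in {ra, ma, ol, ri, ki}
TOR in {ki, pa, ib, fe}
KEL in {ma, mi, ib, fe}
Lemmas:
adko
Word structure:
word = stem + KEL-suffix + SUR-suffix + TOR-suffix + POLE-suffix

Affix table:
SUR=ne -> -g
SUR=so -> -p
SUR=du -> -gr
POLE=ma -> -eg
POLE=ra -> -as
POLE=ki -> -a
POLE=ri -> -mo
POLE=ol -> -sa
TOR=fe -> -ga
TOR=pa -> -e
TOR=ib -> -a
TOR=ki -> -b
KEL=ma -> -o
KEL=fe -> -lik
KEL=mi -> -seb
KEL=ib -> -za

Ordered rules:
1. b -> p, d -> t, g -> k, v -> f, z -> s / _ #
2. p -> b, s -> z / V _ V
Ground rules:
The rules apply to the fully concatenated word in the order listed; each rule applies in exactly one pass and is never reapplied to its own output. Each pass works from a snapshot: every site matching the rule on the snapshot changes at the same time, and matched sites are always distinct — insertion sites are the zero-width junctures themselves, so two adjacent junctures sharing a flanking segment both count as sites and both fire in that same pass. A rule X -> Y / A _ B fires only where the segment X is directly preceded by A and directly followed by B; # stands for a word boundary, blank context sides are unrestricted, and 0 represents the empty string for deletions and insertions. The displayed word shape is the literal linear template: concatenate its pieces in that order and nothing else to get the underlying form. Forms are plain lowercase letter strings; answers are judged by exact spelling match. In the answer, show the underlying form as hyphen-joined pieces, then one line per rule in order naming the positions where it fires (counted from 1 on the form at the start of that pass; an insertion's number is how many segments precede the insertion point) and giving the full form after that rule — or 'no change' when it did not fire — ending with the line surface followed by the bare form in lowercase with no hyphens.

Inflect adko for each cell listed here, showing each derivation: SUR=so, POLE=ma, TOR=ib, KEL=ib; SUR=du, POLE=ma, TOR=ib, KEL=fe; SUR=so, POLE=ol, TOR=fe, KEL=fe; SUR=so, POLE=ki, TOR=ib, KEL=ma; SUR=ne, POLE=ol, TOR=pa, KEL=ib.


cell SUR=so, POLE=ma, TOR=ib, KEL=ib:
underlying: adko-za-p-a-eg
1. b -> p, d -> t, g -> k, v -> f, z -> s / _ #: fires at position(s) 10: adkozapaek
2. p -> b, s -> z / V _ V: fires at position(s) 7: adkozabaek
surface: adkozabaek

cell SUR=du, POLE=ma, TOR=ib, KEL=fe:
underlying: adko-lik-gr-a-eg
1. b -> p, d -> t, g -> k, v -> f, z -> s / _ #: fires at position(s) 12: adkolikgraek
2. p -> b, s -> z / V _ V: no change
surface: adkolikgraek

cell SUR=so, POLE=ol, TOR=fe, KEL=fe:
underlying: adko-lik-p-ga-sa
1. b -> p, d -> t, g -> k, v -> f, z -> s / _ #: no change
2. p -> b, s -> z / V _ V: fires at position(s) 11: adkolikpgaza
surface: adkolikpgaza

cell SUR=so, POLE=ki, TOR=ib, KEL=ma:
underlying: adko-o-p-a-a
1. b -> p, d -> t, g -> k, v -> f, z -> s / _ #: no change
2. p -> b, s -> z / V _ V: fires at position(s) 6: adkoobaa
surface: adkoobaa

cell SUR=ne, POLE=ol, TOR=pa, KEL=ib:
underlying: adko-za-g-e-sa
1. b -> p, d -> t, g -> k, v -> f, z -> s / _ #: no change
2. p -> b, s -> z / V _ V: fires at position(s) 9: adkozageza
surface: adkozageza


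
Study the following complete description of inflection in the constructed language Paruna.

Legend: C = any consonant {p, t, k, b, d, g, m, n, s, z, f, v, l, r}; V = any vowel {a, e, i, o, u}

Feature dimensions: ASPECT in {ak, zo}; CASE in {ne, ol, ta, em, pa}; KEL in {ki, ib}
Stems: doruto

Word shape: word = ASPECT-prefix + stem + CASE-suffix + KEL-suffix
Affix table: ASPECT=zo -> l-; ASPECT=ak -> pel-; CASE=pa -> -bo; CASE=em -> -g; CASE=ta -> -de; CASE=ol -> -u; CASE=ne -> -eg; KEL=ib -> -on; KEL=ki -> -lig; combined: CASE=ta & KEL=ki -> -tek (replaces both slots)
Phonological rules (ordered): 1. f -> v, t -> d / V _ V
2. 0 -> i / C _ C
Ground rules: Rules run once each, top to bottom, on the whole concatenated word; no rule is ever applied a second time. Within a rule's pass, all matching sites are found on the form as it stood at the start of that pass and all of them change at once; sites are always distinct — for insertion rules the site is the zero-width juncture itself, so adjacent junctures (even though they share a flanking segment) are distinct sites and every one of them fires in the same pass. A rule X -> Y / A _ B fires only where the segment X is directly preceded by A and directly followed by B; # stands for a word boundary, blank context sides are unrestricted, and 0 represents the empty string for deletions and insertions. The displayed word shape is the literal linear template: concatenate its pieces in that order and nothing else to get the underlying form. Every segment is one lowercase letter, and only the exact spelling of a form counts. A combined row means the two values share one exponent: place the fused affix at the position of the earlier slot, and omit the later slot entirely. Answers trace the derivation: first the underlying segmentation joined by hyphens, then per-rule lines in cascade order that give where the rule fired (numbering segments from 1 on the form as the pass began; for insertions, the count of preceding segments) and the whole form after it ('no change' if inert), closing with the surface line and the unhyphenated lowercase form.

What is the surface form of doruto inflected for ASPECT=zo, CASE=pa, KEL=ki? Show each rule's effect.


underlying: l-doruto-bo-lig
1. f -> v, t -> d / V _ V: fires at position(s) 6: ldorudobolig
2. 0 -> i / C _ C: inserts after position(s) 1: lidorudobolig
surface: lidorudobolig


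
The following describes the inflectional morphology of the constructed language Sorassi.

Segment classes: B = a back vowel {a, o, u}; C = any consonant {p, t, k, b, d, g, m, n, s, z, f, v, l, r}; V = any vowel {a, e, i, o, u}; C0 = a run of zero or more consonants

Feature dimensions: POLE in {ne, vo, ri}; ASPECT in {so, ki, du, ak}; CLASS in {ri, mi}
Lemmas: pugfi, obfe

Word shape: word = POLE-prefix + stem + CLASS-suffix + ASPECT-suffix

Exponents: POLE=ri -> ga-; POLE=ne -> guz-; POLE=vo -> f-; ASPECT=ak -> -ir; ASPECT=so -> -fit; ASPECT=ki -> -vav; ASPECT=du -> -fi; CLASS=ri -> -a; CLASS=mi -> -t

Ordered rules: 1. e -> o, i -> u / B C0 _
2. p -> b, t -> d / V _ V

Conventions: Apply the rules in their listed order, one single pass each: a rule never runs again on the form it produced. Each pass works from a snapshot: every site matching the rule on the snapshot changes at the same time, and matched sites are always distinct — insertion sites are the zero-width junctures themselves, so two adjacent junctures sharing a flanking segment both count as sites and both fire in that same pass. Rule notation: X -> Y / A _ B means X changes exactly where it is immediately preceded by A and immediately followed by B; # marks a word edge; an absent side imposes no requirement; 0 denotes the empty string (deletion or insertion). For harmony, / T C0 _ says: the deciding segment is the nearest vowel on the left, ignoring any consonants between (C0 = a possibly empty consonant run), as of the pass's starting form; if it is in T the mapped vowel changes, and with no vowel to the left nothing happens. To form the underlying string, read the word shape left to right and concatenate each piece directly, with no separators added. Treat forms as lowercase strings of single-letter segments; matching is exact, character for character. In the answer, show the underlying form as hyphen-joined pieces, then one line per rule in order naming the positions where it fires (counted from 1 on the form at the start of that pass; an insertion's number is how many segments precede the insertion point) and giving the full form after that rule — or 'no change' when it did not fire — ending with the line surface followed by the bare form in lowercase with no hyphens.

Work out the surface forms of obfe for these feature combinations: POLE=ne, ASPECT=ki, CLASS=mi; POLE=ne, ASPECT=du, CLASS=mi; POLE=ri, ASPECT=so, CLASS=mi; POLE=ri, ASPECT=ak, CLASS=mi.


cell POLE=ne, ASPECT=ki, CLASS=mi:
underlying: guz-obfe-t-vav
1. e -> o, i -> u / B C0 _: fires at position(s) 7: guzobfotvav
2. p -> b, t -> d / V _ V: no change
surface: guzobfotvav

cell POLE=ne, ASPECT=du, CLASS=mi:
underlying: guz-obfe-t-fi
1. e -> o, i -> u / B C0 _: fires at position(s) 7: guzobfotfi
2. p -> b, t -> d / V _ V: no change
surface: guzobfotfi

cell POLE=ri, ASPECT=so, CLASS=mi:
underlying: ga-obfe-t-fit
1. e -> o, i -> u / B C0 _: fires at position(s) 6: gaobfotfit
2. p -> b, t -> d / V _ V: no change
surface: gaobfotfit

cell POLE=ri, ASPECT=ak, CLASS=mi:
underlying: ga-obfe-t-ir
1. e -> o, i -> u / B C0 _: fires at position(s) 6: gaobfotir
2. p -> b, t -> d / V _ V: fires at position(s) 7: gaobfodir
surface: gaobfodir


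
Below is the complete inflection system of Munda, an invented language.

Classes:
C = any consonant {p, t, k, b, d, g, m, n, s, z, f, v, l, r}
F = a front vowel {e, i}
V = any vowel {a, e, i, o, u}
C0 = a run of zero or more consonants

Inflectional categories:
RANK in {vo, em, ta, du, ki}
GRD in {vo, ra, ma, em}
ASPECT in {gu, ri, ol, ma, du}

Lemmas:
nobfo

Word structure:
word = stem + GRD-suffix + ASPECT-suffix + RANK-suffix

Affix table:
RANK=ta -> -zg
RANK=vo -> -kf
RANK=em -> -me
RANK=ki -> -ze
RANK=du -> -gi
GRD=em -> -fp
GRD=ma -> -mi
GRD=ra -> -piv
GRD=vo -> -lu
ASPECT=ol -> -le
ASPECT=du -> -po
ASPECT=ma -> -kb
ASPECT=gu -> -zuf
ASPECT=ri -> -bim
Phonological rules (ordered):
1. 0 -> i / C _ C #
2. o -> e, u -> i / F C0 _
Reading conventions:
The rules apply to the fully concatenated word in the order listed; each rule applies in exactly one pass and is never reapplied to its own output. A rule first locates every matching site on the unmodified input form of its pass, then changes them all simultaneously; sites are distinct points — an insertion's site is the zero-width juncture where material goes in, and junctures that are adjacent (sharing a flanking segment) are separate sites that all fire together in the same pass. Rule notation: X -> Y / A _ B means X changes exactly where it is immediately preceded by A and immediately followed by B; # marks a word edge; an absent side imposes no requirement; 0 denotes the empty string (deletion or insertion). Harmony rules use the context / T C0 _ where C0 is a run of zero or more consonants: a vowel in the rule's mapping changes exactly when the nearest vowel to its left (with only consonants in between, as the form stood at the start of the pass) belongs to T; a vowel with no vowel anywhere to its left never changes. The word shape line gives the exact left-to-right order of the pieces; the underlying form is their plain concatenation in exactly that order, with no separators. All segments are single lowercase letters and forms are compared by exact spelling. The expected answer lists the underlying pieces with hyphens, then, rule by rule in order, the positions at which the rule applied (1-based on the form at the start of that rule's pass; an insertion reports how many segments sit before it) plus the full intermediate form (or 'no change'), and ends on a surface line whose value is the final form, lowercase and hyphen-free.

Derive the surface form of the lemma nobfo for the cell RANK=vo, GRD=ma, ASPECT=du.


underlying: nobfo-mi-po-kf
1. 0 -> i / C _ C #: inserts after position(s) 10: nobfomipokif
2. o -> e, u -> i / F C0 _: fires at position(s) 9: nobfomipekif
surface: nobfomipekif


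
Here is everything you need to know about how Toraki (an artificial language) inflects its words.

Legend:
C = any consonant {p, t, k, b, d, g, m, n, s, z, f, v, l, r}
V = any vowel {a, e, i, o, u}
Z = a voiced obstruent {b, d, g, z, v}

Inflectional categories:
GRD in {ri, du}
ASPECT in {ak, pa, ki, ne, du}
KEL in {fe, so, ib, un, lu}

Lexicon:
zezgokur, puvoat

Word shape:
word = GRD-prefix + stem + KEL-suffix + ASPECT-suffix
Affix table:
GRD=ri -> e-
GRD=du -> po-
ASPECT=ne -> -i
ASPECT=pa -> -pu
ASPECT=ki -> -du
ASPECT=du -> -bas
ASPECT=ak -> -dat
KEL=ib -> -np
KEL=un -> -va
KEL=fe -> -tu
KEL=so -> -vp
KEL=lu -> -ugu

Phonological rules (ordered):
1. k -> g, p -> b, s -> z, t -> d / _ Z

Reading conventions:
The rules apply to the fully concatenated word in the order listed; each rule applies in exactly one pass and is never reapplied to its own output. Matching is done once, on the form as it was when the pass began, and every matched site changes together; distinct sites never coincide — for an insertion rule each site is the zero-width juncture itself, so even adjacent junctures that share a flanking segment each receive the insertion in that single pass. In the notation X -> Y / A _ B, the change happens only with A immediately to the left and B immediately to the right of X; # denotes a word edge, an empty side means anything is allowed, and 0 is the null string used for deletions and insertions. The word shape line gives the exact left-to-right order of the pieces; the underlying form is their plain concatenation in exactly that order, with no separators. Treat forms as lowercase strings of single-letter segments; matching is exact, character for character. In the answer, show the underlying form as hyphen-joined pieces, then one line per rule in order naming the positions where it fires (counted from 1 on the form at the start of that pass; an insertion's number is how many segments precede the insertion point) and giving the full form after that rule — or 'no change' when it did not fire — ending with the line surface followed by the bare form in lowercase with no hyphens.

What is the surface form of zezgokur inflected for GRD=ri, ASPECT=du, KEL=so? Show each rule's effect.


underlying: e-zezgokur-vp-bas
1. k -> g, p -> b, s -> z, t -> d / _ Z: fires at position(s) 11: ezezgokurvbbas
surface: ezezgokurvbbas


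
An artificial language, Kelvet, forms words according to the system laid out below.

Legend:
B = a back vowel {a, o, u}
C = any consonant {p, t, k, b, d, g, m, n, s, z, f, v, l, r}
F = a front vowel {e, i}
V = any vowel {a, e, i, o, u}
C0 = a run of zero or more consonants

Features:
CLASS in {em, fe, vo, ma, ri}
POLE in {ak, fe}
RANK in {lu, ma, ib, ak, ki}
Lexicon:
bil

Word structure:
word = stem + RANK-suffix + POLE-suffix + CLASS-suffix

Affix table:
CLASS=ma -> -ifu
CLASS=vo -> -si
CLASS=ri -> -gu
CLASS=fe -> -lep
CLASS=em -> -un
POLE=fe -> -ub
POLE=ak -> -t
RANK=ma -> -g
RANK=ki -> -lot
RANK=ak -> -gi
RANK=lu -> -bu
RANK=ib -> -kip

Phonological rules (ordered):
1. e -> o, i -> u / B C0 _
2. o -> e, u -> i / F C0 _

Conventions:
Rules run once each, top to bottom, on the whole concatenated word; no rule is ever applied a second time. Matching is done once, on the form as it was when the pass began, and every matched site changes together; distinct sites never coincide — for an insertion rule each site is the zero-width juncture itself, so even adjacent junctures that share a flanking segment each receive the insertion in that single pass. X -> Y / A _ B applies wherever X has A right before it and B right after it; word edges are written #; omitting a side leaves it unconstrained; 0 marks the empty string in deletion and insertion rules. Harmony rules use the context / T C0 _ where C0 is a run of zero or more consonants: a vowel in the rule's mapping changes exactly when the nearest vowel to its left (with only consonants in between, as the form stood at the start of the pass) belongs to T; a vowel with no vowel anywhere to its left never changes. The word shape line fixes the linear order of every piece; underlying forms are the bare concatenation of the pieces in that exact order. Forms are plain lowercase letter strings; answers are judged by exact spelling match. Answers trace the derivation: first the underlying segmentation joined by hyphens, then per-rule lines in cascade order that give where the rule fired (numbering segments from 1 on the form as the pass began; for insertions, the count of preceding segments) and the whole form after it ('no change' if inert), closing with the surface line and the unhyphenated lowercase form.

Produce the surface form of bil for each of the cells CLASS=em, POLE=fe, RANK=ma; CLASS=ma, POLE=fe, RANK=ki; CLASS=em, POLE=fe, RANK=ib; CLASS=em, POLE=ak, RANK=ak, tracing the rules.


cell CLASS=em, POLE=fe, RANK=ma:
underlying: bil-g-ub-un
1. e -> o, i -> u / B C0 _: no change
2. o -> e, u -> i / F C0 _: fires at position(s) 5: bilgibun
surface: bilgibun

cell CLASS=ma, POLE=fe, RANK=ki:
underlying: bil-lot-ub-ifu
1. e -> o, i -> u / B C0 _: fires at position(s) 9: billotubufu
2. o -> e, u -> i / F C0 _: fires at position(s) 5: billetubufu
surface: billetubufu

cell CLASS=em, POLE=fe, RANK=ib:
underlying: bil-kip-ub-un
1. e -> o, i -> u / B C0 _: no change
2. o -> e, u -> i / F C0 _: fires at position(s) 7: bilkipibun
surface: bilkipibun

cell CLASS=em, POLE=ak, RANK=ak:
underlying: bil-gi-t-un
1. e -> o, i -> u / B C0 _: no change
2. o -> e, u -> i / F C0 _: fires at position(s) 7: bilgitin
surface: bilgitin


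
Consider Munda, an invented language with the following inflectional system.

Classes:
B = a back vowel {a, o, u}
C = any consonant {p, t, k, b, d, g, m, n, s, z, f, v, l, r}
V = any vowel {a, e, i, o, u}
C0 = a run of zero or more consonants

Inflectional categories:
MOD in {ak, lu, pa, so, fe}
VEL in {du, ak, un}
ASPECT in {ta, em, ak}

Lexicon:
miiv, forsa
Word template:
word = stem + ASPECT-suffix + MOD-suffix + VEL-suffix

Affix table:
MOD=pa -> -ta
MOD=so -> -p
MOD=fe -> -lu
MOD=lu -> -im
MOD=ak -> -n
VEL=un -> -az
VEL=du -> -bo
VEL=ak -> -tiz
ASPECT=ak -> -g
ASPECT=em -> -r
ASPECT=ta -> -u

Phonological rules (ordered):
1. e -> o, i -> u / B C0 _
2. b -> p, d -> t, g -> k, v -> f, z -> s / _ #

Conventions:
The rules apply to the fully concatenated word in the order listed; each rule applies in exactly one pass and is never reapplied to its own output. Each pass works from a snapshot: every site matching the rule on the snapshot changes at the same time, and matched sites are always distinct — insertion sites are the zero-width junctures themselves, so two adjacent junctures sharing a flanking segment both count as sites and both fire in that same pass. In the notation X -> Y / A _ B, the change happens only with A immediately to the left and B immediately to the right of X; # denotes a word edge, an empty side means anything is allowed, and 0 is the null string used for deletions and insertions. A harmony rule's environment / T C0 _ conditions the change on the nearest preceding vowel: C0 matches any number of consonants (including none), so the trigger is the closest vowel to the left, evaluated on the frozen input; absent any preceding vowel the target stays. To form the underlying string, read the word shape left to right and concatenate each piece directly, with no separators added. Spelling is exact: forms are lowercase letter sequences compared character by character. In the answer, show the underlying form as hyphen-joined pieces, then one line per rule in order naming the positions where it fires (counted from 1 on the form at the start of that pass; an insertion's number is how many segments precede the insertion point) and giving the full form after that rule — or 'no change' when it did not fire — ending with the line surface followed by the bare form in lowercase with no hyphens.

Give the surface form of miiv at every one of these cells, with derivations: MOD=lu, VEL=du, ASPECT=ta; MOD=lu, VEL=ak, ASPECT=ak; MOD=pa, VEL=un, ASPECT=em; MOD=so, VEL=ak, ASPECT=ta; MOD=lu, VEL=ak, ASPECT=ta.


cell MOD=lu, VEL=du, ASPECT=ta:
underlying: miiv-u-im-bo
1. e -> o, i -> u / B C0 _: fires at position(s) 6: miivuumbo
2. b -> p, d -> t, g -> k, v -> f, z -> s / _ #: no change
surface: miivuumbo

cell MOD=lu, VEL=ak, ASPECT=ak:
underlying: miiv-g-im-tiz
1. e -> o, i -> u / B C0 _: no change
2. b -> p, d -> t, g -> k, v -> f, z -> s / _ #: fires at position(s) 10: miivgimtis
surface: miivgimtis

cell MOD=pa, VEL=un, ASPECT=em:
underlying: miiv-r-ta-az
1. e -> o, i -> u / B C0 _: no change
2. b -> p, d -> t, g -> k, v -> f, z -> s / _ #: fires at position(s) 9: miivrtaas
surface: miivrtaas

cell MOD=so, VEL=ak, ASPECT=ta:
underlying: miiv-u-p-tiz
1. e -> o, i -> u / B C0 _: fires at position(s) 8: miivuptuz
2. b -> p, d -> t, g -> k, v -> f, z -> s / _ #: fires at position(s) 9: miivuptus
surface: miivuptus

cell MOD=lu, VEL=ak, ASPECT=ta:
underlying: miiv-u-im-tiz
1. e -> o, i -> u / B C0 _: fires at position(s) 6: miivuumtiz
2. b -> p, d -> t, g -> k, v -> f, z -> s / _ #: fires at position(s) 10: miivuumtis
surface: miivuumtis
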